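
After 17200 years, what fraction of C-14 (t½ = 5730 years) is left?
N/N₀ = (1/2)^(t/t½) = 0.1248 = 12.5%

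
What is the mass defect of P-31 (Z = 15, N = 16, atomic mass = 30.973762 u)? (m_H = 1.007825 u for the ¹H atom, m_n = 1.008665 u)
Δm = Z·m_H + N·m_n − M = 0.2823 u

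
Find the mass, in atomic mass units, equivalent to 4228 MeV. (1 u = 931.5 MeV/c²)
m = E/c² = 4.539 u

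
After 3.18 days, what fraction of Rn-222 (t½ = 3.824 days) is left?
N/N₀ = (1/2)^(t/t½) = 0.5619 = 56.2%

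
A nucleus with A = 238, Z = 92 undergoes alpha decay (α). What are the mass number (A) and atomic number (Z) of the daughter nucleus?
Daughter: A = 234, Z = 90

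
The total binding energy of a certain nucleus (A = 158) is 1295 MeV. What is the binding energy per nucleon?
B.E./A = 1295/158 = 8.196 MeV/nucleon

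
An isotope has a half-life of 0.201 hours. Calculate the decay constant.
λ = ln(2)/t½ = 3.448 hour⁻¹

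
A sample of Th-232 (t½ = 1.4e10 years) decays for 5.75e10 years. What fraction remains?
N/N₀ = (1/2)^(t/t½) = 0.05803 = 5.8%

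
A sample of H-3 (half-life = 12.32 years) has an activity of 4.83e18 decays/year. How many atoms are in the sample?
N = A/λ = 8.585e19 atoms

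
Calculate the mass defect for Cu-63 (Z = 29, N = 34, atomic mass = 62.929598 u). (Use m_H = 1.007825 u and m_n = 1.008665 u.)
Δm = Z·m_H + N·m_n − M = 0.5919 u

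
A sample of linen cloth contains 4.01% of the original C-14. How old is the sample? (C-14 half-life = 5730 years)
Age = t½ × log₂(1/ratio) = 26590 years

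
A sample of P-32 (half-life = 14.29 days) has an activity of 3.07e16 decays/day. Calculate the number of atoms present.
N = A/λ = 6.329e17 atoms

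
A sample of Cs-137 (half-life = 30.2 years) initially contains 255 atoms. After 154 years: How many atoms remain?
N = N₀(1/2)^(t/t½) = 7.439 atoms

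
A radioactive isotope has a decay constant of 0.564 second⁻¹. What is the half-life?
t½ = ln(2)/λ = 1.229 seconds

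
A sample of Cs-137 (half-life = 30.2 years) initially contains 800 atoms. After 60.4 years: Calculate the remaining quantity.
N = N₀(1/2)^(t/t½) = 200 atoms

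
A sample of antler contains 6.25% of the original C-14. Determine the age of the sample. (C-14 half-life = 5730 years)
Age = t½ × log₂(1/ratio) = 22920 years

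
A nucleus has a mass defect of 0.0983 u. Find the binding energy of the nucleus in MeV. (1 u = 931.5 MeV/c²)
B.E. = Δm × 931.5 = 91.57 MeV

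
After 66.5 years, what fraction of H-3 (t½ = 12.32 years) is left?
N/N₀ = (1/2)^(t/t½) = 0.02372 = 2.37%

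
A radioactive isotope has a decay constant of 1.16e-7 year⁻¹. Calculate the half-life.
t½ = ln(2)/λ = 5.975e6 years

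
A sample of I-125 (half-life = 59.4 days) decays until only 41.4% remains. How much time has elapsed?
t = t½ × log₂(N₀/N) = 75.57 days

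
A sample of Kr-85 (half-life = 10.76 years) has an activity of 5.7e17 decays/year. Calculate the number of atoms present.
N = A/λ = 8.848e18 atoms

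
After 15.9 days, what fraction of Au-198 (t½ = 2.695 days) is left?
N/N₀ = (1/2)^(t/t½) = 0.01675 = 1.67%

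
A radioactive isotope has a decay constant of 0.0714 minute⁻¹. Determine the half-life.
t½ = ln(2)/λ = 9.708 minutes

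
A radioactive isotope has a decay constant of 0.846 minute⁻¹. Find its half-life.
t½ = ln(2)/λ = 0.8193 minutes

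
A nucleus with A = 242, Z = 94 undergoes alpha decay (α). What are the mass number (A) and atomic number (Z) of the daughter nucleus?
Daughter: A = 238, Z = 92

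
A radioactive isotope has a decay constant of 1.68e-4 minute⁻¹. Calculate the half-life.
t½ = ln(2)/λ = 4126 minutes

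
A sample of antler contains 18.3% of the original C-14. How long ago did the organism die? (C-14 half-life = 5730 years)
Age = t½ × log₂(1/ratio) = 14040 years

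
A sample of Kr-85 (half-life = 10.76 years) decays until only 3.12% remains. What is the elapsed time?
t = t½ × log₂(N₀/N) = 53.82 years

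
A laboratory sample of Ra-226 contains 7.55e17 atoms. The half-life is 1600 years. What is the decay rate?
A = λN = 3.271e14 decays/year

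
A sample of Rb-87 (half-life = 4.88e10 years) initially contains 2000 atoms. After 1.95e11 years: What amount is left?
N = N₀(1/2)^(t/t½) = 125.4 atoms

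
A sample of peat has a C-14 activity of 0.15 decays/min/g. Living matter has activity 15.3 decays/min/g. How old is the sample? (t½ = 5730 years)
Age = t½ × log₂(A₀/A) = 38230 years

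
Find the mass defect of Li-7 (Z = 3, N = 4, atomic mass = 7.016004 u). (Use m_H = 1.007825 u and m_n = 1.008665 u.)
Δm = Z·m_H + N·m_n − M = 0.04213 u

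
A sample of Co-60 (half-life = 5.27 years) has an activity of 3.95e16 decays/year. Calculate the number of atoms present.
N = A/λ = 3.003e17 atoms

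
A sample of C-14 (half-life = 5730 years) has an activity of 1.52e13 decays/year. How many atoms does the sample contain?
N = A/λ = 1.257e17 atoms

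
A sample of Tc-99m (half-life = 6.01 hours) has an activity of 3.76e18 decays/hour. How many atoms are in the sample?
N = A/λ = 3.26e19 atoms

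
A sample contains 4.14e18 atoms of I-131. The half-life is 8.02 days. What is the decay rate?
A = λN = 3.578e17 decays/day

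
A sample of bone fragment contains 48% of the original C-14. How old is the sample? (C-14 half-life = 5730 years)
Age = t½ × log₂(1/ratio) = 6067 years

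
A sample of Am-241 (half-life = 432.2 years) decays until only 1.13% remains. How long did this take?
t = t½ × log₂(N₀/N) = 2795 years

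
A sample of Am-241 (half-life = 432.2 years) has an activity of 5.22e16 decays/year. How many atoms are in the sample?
N = A/λ = 3.255e19 atoms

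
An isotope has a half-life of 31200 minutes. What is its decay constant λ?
λ = ln(2)/t½ = 2.222e-5 minute⁻¹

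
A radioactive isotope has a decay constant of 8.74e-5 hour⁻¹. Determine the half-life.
t½ = ln(2)/λ = 7931 hours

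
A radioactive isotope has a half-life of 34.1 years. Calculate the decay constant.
λ = ln(2)/t½ = 0.02033 year⁻¹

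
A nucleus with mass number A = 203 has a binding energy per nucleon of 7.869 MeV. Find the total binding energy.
B.E. = 7.869 × 203 = 1597 MeV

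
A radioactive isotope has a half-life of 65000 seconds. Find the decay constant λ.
λ = ln(2)/t½ = 1.066e-5 second⁻¹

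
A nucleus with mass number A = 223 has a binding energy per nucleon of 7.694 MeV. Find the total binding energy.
B.E. = 7.694 × 223 = 1716 MeV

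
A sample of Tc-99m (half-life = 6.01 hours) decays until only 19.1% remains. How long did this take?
t = t½ × log₂(N₀/N) = 14.35 hours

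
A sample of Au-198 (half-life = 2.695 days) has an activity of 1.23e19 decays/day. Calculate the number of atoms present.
N = A/λ = 4.782e19 atoms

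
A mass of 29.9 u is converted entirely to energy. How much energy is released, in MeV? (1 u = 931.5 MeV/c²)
E = mc² = 27850 MeV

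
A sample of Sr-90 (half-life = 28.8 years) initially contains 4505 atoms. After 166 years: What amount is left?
N = N₀(1/2)^(t/t½) = 82.91 atoms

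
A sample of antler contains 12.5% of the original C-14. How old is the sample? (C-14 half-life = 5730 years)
Age = t½ × log₂(1/ratio) = 17190 years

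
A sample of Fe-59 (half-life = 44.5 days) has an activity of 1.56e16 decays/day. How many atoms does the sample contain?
N = A/λ = 1.002e18 atoms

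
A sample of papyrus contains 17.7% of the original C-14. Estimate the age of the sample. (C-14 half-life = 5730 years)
Age = t½ × log₂(1/ratio) = 14310 years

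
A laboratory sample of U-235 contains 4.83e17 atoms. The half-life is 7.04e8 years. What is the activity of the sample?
A = λN = 4.756e8 decays/year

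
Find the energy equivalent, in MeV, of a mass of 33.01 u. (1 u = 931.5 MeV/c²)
E = mc² = 30750 MeV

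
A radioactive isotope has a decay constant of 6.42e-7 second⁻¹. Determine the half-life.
t½ = ln(2)/λ = 1.08e6 seconds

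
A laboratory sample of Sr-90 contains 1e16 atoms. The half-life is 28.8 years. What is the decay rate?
A = λN = 2.407e14 decays/year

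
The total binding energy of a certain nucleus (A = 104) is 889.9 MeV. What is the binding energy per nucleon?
B.E./A = 889.9/104 = 8.557 MeV/nucleon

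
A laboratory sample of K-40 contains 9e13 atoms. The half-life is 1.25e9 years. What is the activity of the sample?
A = λN = 49910 decays/year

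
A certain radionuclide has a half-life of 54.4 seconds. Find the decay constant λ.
λ = ln(2)/t½ = 0.01274 second⁻¹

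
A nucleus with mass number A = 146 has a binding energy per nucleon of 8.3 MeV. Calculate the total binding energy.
B.E. = 8.3 × 146 = 1212 MeV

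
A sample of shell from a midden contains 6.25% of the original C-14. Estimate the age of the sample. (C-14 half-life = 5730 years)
Age = t½ × log₂(1/ratio) = 22920 years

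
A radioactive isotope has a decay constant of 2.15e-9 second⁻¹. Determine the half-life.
t½ = ln(2)/λ = 3.224e8 seconds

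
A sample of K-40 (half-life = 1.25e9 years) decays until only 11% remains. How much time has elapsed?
t = t½ × log₂(N₀/N) = 3.981e9 years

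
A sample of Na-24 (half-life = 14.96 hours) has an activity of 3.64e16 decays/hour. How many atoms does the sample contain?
N = A/λ = 7.856e17 atoms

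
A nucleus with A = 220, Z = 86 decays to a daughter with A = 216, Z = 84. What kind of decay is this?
ΔA = -4, ΔZ = -2 ⇒ alpha decay (α)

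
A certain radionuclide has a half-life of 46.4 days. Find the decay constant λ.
λ = ln(2)/t½ = 0.01494 day⁻¹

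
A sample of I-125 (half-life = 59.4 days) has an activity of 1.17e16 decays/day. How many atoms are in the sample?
N = A/λ = 1.003e18 atoms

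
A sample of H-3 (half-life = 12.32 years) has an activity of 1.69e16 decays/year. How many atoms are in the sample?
N = A/λ = 3.004e17 atoms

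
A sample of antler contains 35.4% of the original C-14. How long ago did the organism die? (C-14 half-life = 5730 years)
Age = t½ × log₂(1/ratio) = 8585 years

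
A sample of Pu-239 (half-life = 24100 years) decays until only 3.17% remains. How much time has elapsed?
t = t½ × log₂(N₀/N) = 1.2e5 years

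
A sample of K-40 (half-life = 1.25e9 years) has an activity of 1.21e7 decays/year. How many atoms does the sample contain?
N = A/λ = 2.182e16 atoms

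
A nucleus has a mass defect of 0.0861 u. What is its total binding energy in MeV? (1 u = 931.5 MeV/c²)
B.E. = Δm × 931.5 = 80.2 MeV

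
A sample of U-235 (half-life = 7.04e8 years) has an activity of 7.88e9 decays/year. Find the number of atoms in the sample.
N = A/λ = 8.003e18 atoms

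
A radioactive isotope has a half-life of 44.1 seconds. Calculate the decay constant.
λ = ln(2)/t½ = 0.01572 second⁻¹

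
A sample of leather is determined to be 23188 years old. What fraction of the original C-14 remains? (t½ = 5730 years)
N/N₀ = (1/2)^(t/t½) = 0.06051 = 6.05%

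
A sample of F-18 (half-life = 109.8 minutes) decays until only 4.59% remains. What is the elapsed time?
t = t½ × log₂(N₀/N) = 488.1 minutes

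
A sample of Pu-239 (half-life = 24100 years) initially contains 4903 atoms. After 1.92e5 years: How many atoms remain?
N = N₀(1/2)^(t/t½) = 19.6 atoms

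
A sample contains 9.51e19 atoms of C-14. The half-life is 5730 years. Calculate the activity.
A = λN = 1.15e16 decays/year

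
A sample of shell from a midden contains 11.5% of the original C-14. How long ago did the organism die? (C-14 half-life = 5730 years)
Age = t½ × log₂(1/ratio) = 17880 years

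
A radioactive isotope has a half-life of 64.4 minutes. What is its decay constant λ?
λ = ln(2)/t½ = 0.01076 minute⁻¹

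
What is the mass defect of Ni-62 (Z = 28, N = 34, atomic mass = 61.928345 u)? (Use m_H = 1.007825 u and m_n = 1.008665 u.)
Δm = Z·m_H + N·m_n − M = 0.5854 u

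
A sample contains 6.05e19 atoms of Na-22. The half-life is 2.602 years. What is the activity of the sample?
A = λN = 1.612e19 decays/year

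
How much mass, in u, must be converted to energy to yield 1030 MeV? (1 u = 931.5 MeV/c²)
m = E/c² = 1.106 u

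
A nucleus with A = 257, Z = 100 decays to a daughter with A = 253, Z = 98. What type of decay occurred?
ΔA = -4, ΔZ = -2 ⇒ alpha decay (α)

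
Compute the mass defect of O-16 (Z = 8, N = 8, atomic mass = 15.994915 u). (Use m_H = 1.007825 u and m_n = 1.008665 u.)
Δm = Z·m_H + N·m_n − M = 0.137 u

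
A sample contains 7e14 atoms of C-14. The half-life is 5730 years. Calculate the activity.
A = λN = 8.468e10 decays/year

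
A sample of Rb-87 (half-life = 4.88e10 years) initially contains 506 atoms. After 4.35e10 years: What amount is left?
N = N₀(1/2)^(t/t½) = 272.8 atoms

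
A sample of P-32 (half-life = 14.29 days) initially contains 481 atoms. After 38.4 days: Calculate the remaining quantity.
N = N₀(1/2)^(t/t½) = 74.68 atoms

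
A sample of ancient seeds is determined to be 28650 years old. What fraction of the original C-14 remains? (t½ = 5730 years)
N/N₀ = (1/2)^(t/t½) = 0.03125 = 3.12%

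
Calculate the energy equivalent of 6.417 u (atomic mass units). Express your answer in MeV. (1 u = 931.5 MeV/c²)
E = mc² = 5977 MeV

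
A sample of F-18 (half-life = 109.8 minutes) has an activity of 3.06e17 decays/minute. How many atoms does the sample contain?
N = A/λ = 4.847e19 atoms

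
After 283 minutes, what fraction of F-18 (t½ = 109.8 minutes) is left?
N/N₀ = (1/2)^(t/t½) = 0.1675 = 16.8%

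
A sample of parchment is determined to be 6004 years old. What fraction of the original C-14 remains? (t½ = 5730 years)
N/N₀ = (1/2)^(t/t½) = 0.4837 = 48.4%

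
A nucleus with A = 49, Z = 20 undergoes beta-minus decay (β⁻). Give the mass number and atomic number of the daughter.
Daughter: A = 49, Z = 21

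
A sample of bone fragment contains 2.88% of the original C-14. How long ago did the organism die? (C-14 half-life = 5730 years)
Age = t½ × log₂(1/ratio) = 29320 years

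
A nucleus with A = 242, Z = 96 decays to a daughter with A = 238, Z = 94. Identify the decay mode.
ΔA = -4, ΔZ = -2 ⇒ alpha decay (α)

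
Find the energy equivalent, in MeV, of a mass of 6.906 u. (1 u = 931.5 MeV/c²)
E = mc² = 6433 MeV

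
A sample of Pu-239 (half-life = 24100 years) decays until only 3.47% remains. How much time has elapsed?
t = t½ × log₂(N₀/N) = 1.169e5 years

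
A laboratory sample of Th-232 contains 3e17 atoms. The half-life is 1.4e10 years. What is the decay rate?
A = λN = 1.485e7 decays/year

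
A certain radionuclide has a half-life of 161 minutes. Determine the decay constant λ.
λ = ln(2)/t½ = 0.004305 minute⁻¹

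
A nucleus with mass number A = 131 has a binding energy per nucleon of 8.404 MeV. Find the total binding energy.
B.E. = 8.404 × 131 = 1101 MeV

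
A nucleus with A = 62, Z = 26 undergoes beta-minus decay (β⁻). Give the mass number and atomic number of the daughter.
Daughter: A = 62, Z = 27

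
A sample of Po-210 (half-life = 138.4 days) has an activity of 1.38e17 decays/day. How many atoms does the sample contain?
N = A/λ = 2.755e19 atoms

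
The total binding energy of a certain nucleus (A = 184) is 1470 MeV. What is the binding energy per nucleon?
B.E./A = 1470/184 = 7.989 MeV/nucleon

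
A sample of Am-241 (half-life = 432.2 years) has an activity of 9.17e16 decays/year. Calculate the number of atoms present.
N = A/λ = 5.718e19 atoms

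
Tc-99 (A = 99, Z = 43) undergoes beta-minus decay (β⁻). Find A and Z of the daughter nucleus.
Daughter: A = 99, Z = 44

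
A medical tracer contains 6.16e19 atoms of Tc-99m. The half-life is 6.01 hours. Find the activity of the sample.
A = λN = 7.104e18 decays/hour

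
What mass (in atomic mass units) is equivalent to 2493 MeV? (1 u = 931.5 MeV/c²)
m = E/c² = 2.676 u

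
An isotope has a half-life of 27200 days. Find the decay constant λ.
λ = ln(2)/t½ = 2.548e-5 day⁻¹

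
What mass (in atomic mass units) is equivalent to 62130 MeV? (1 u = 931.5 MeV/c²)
m = E/c² = 66.7 u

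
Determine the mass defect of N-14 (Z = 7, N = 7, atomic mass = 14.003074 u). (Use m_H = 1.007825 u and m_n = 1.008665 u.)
Δm = Z·m_H + N·m_n − M = 0.1124 u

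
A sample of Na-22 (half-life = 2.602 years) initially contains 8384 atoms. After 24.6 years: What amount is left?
N = N₀(1/2)^(t/t½) = 11.95 atoms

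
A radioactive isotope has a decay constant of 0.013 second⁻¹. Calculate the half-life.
t½ = ln(2)/λ = 53.32 seconds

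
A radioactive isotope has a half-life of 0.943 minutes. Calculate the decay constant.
λ = ln(2)/t½ = 0.735 minute⁻¹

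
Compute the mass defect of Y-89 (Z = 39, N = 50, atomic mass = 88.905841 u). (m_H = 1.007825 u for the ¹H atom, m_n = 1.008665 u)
Δm = Z·m_H + N·m_n − M = 0.8326 u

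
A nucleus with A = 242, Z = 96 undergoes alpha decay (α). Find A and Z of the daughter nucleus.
Daughter: A = 238, Z = 94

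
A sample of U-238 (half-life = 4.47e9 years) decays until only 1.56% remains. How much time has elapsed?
t = t½ × log₂(N₀/N) = 2.683e10 years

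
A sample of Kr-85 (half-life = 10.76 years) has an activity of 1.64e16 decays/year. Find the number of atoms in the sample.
N = A/λ = 2.546e17 atoms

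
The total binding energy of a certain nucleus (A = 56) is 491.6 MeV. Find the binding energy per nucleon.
B.E./A = 491.6/56 = 8.779 MeV/nucleon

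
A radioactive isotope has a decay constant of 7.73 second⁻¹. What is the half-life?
t½ = ln(2)/λ = 0.08967 seconds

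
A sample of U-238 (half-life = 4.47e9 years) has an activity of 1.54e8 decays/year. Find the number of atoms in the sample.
N = A/λ = 9.931e17 atoms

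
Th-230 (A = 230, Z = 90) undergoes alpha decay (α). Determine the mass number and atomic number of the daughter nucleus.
Daughter: A = 226, Z = 88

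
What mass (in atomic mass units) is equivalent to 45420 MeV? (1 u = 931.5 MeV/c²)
m = E/c² = 48.76 u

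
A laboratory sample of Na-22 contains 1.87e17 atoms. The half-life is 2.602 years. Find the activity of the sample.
A = λN = 4.981e16 decays/year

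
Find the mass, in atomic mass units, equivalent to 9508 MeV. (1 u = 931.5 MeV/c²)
m = E/c² = 10.21 u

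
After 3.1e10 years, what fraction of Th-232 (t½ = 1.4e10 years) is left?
N/N₀ = (1/2)^(t/t½) = 0.2155 = 21.5%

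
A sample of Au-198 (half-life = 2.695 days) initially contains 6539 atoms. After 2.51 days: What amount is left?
N = N₀(1/2)^(t/t½) = 3429 atoms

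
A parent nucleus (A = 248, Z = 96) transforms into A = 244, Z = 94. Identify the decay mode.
ΔA = -4, ΔZ = -2 ⇒ alpha decay (α)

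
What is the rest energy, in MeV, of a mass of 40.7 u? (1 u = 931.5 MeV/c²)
E = mc² = 37910 MeV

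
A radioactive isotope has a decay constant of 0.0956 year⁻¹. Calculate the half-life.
t½ = ln(2)/λ = 7.25 years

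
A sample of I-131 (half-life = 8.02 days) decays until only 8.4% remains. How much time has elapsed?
t = t½ × log₂(N₀/N) = 28.66 days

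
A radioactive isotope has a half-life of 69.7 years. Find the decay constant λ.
λ = ln(2)/t½ = 0.009945 year⁻¹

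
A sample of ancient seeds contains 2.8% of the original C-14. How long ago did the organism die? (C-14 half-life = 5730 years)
Age = t½ × log₂(1/ratio) = 29560 years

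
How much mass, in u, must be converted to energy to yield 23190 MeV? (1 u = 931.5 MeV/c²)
m = E/c² = 24.9 u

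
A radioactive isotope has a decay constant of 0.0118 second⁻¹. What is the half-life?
t½ = ln(2)/λ = 58.74 seconds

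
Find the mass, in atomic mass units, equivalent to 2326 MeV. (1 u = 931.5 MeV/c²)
m = E/c² = 2.497 u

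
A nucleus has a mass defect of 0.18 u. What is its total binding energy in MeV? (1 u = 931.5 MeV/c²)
B.E. = Δm × 931.5 = 167.7 MeV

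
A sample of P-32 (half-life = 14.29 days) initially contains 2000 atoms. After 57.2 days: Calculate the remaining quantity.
N = N₀(1/2)^(t/t½) = 124.8 atoms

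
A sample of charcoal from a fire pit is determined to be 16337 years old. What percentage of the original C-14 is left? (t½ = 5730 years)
N/N₀ = (1/2)^(t/t½) = 0.1386 = 13.9%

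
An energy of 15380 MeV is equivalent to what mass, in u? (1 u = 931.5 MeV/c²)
m = E/c² = 16.51 u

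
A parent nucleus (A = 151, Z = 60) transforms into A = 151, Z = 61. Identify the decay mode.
ΔA = 0, ΔZ = +1 ⇒ beta-minus decay (β⁻)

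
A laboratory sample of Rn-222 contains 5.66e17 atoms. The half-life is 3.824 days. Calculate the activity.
A = λN = 1.026e17 decays/day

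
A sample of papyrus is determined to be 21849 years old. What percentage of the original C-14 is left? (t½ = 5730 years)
N/N₀ = (1/2)^(t/t½) = 0.07115 = 7.11%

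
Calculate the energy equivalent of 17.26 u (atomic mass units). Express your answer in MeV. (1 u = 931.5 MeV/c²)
E = mc² = 16080 MeV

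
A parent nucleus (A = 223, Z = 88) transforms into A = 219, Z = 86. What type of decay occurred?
ΔA = -4, ΔZ = -2 ⇒ alpha decay (α)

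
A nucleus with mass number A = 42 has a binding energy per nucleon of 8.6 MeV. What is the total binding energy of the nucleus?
B.E. = 8.6 × 42 = 361.2 MeV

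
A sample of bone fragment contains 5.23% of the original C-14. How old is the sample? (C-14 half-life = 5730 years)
Age = t½ × log₂(1/ratio) = 24390 years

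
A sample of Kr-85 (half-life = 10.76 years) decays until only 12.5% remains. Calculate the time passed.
t = t½ × log₂(N₀/N) = 32.28 years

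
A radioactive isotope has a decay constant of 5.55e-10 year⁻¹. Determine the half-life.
t½ = ln(2)/λ = 1.249e9 years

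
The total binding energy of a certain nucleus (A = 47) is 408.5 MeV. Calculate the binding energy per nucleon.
B.E./A = 408.5/47 = 8.691 MeV/nucleon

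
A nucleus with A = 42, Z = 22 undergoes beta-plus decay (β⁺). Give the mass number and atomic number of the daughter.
Daughter: A = 42, Z = 21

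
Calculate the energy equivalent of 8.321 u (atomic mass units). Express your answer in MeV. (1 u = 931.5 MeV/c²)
E = mc² = 7751 MeV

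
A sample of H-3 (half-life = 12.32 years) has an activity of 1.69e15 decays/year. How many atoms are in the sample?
N = A/λ = 3.004e16 atoms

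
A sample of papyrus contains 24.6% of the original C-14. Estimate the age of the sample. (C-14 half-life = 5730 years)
Age = t½ × log₂(1/ratio) = 11590 years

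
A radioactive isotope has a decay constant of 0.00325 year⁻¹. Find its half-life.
t½ = ln(2)/λ = 213.3 years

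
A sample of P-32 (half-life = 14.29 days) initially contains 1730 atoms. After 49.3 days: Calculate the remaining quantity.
N = N₀(1/2)^(t/t½) = 158.3 atoms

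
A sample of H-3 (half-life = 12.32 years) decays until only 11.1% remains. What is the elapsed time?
t = t½ × log₂(N₀/N) = 39.07 years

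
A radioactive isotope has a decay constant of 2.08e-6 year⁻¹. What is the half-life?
t½ = ln(2)/λ = 3.332e5 years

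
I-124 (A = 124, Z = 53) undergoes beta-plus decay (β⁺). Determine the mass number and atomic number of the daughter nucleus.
Daughter: A = 124, Z = 52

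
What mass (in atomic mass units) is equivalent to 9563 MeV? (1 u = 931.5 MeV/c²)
m = E/c² = 10.27 u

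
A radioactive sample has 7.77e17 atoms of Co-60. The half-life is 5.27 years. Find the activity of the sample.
A = λN = 1.022e17 decays/year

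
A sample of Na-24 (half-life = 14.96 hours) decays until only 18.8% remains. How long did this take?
t = t½ × log₂(N₀/N) = 36.07 hours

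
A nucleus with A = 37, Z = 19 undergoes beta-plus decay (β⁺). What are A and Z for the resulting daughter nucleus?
Daughter: A = 37, Z = 18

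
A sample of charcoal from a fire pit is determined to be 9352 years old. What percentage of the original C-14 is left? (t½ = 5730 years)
N/N₀ = (1/2)^(t/t½) = 0.3226 = 32.3%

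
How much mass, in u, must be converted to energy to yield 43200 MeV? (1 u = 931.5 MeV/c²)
m = E/c² = 46.38 u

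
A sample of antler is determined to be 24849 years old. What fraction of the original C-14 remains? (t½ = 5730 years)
N/N₀ = (1/2)^(t/t½) = 0.04949 = 4.95%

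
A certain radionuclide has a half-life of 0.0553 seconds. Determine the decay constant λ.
λ = ln(2)/t½ = 12.53 second⁻¹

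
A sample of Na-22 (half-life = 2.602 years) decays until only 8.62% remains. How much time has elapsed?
t = t½ × log₂(N₀/N) = 9.201 years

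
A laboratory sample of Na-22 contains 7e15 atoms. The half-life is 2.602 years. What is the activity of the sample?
A = λN = 1.865e15 decays/year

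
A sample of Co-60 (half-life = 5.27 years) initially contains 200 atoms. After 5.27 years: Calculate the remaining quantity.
N = N₀(1/2)^(t/t½) = 100 atoms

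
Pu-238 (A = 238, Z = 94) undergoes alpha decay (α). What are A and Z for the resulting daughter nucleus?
Daughter: A = 234, Z = 92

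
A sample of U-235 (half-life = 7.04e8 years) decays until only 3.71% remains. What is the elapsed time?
t = t½ × log₂(N₀/N) = 3.346e9 years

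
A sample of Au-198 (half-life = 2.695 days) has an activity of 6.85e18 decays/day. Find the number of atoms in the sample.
N = A/λ = 2.663e19 atoms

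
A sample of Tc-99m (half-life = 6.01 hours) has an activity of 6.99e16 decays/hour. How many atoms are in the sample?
N = A/λ = 6.061e17 atoms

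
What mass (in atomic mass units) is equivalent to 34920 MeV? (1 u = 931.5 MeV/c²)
m = E/c² = 37.49 u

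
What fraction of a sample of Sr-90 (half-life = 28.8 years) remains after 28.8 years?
N/N₀ = (1/2)^(t/t½) = 0.5 = 50%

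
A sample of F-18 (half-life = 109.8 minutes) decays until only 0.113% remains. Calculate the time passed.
t = t½ × log₂(N₀/N) = 1075 minutes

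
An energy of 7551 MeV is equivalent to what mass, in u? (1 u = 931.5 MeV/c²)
m = E/c² = 8.106 u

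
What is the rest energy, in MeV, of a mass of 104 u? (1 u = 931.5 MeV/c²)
E = mc² = 96880 MeV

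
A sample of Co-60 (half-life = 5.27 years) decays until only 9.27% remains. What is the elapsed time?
t = t½ × log₂(N₀/N) = 18.08 years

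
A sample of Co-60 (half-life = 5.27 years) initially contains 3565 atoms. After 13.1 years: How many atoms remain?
N = N₀(1/2)^(t/t½) = 636.5 atoms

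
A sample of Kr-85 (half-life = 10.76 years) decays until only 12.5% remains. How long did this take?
t = t½ × log₂(N₀/N) = 32.28 years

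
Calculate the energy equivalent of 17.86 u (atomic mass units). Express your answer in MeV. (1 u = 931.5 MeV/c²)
E = mc² = 16640 MeV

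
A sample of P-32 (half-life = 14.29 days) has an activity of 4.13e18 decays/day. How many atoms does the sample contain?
N = A/λ = 8.514e19 atoms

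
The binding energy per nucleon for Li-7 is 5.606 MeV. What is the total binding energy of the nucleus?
B.E. = 5.606 × 7 = 39.24 MeV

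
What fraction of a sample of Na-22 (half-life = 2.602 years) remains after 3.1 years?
N/N₀ = (1/2)^(t/t½) = 0.4379 = 43.8%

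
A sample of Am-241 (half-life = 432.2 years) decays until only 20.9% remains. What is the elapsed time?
t = t½ × log₂(N₀/N) = 976.1 years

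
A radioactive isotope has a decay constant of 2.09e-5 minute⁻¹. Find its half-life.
t½ = ln(2)/λ = 33160 minutes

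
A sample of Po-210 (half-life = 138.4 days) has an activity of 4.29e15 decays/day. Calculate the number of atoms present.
N = A/λ = 8.566e17 atoms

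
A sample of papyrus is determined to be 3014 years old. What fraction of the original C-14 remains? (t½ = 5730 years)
N/N₀ = (1/2)^(t/t½) = 0.6945 = 69.4%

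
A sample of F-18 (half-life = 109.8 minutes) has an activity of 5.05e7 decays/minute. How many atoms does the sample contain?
N = A/λ = 8e9 atoms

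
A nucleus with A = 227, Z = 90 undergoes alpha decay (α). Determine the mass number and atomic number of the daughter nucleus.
Daughter: A = 223, Z = 88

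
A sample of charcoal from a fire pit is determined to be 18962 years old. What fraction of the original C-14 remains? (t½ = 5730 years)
N/N₀ = (1/2)^(t/t½) = 0.1009 = 10.1%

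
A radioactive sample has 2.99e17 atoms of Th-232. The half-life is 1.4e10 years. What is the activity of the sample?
A = λN = 1.48e7 decays/year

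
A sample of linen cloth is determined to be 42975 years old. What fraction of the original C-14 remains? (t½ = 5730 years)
N/N₀ = (1/2)^(t/t½) = 0.005524 = 0.552%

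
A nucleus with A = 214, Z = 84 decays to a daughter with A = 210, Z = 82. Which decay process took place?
ΔA = -4, ΔZ = -2 ⇒ alpha decay (α)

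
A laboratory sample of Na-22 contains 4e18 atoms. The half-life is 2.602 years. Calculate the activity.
A = λN = 1.066e18 decays/year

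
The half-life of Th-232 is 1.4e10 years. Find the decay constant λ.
λ = ln(2)/t½ = 4.951e-11 year⁻¹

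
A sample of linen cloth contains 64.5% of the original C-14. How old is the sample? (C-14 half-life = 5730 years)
Age = t½ × log₂(1/ratio) = 3625 years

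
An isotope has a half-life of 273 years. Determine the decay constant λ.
λ = ln(2)/t½ = 0.002539 year⁻¹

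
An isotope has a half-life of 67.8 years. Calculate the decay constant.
λ = ln(2)/t½ = 0.01022 year⁻¹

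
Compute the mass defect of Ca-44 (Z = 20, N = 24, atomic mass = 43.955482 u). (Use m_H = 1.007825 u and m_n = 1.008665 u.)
Δm = Z·m_H + N·m_n − M = 0.409 u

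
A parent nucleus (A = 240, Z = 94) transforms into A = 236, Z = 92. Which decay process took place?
ΔA = -4, ΔZ = -2 ⇒ alpha decay (α)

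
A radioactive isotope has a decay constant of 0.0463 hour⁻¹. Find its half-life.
t½ = ln(2)/λ = 14.97 hours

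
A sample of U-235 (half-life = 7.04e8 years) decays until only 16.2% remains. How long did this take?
t = t½ × log₂(N₀/N) = 1.849e9 years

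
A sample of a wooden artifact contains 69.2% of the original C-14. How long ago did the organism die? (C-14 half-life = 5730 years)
Age = t½ × log₂(1/ratio) = 3044 years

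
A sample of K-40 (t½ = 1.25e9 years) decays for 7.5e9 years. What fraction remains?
N/N₀ = (1/2)^(t/t½) = 0.01562 = 1.56%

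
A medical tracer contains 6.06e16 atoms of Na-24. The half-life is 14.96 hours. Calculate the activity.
A = λN = 2.808e15 decays/hour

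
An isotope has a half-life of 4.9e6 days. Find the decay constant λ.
λ = ln(2)/t½ = 1.415e-7 day⁻¹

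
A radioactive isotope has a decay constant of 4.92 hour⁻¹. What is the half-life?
t½ = ln(2)/λ = 0.1409 hours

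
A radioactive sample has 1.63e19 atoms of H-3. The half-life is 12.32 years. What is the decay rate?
A = λN = 9.171e17 decays/year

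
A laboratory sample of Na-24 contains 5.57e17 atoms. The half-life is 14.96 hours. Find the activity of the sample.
A = λN = 2.581e16 decays/hour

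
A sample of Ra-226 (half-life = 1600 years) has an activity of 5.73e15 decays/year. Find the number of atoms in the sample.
N = A/λ = 1.323e19 atoms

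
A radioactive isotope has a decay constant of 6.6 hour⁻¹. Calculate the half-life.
t½ = ln(2)/λ = 0.105 hours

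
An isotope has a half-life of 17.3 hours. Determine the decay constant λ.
λ = ln(2)/t½ = 0.04007 hour⁻¹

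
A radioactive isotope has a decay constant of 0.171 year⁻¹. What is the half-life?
t½ = ln(2)/λ = 4.053 years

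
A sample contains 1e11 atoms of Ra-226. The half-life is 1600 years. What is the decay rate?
A = λN = 4.332e7 decays/year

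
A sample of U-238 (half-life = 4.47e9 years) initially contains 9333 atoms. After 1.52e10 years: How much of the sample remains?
N = N₀(1/2)^(t/t½) = 883.9 atoms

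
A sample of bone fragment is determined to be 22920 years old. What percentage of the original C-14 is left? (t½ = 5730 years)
N/N₀ = (1/2)^(t/t½) = 0.0625 = 6.25%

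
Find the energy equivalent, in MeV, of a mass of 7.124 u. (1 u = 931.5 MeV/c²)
E = mc² = 6636 MeV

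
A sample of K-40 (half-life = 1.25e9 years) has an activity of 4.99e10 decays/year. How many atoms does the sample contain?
N = A/λ = 8.999e19 atoms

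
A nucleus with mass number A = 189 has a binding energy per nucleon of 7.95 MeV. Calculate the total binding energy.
B.E. = 7.95 × 189 = 1503 MeV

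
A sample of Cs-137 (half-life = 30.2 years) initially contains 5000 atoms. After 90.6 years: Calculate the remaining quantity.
N = N₀(1/2)^(t/t½) = 625 atoms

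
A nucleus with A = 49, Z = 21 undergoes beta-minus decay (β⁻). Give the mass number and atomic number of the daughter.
Daughter: A = 49, Z = 22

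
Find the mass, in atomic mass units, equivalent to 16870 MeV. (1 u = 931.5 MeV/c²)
m = E/c² = 18.11 u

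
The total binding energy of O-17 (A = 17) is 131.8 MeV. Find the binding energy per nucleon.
B.E./A = 131.8/17 = 7.753 MeV/nucleon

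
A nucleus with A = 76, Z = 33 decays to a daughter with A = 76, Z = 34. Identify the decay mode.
ΔA = 0, ΔZ = +1 ⇒ beta-minus decay (β⁻)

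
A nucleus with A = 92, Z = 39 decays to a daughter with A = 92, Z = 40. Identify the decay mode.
ΔA = 0, ΔZ = +1 ⇒ beta-minus decay (β⁻)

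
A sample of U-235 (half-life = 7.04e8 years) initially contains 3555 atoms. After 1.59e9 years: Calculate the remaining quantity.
N = N₀(1/2)^(t/t½) = 742.9 atoms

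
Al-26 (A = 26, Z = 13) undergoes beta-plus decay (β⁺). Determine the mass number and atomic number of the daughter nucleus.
Daughter: A = 26, Z = 12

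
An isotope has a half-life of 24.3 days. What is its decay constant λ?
λ = ln(2)/t½ = 0.02852 day⁻¹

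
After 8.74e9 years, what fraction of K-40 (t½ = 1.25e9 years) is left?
N/N₀ = (1/2)^(t/t½) = 0.007856 = 0.786%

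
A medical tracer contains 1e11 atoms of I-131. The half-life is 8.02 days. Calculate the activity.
A = λN = 8.643e9 decays/day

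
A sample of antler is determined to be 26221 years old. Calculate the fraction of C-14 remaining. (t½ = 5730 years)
N/N₀ = (1/2)^(t/t½) = 0.04192 = 4.19%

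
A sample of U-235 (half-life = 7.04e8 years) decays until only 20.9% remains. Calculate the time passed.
t = t½ × log₂(N₀/N) = 1.59e9 years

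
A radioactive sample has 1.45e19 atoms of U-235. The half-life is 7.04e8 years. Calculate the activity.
A = λN = 1.428e10 decays/year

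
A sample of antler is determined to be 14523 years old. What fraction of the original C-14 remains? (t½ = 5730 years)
N/N₀ = (1/2)^(t/t½) = 0.1726 = 17.3%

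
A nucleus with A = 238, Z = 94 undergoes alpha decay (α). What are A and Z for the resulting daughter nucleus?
Daughter: A = 234, Z = 92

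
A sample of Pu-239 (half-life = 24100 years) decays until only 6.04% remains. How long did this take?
t = t½ × log₂(N₀/N) = 97590 years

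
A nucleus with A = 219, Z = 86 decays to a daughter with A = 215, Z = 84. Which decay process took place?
ΔA = -4, ΔZ = -2 ⇒ alpha decay (α)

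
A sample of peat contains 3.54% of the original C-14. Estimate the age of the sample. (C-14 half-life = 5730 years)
Age = t½ × log₂(1/ratio) = 27620 years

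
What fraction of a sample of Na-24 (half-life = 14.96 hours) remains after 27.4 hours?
N/N₀ = (1/2)^(t/t½) = 0.281 = 28.1%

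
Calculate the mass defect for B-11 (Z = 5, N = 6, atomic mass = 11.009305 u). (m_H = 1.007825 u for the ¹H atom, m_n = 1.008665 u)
Δm = Z·m_H + N·m_n − M = 0.08181 u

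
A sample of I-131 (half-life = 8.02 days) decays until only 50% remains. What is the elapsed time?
t = t½ × log₂(N₀/N) = 8.02 days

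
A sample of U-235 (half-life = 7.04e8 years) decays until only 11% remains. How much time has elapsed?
t = t½ × log₂(N₀/N) = 2.242e9 years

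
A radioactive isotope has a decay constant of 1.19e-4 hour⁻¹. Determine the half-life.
t½ = ln(2)/λ = 5825 hours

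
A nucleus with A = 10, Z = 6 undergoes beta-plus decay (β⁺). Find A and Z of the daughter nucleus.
Daughter: A = 10, Z = 5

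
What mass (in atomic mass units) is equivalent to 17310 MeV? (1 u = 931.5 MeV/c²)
m = E/c² = 18.58 u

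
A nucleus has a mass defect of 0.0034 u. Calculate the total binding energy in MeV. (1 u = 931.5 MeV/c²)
B.E. = Δm × 931.5 = 3.167 MeV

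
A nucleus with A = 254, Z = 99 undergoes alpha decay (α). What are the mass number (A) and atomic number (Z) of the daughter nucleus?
Daughter: A = 250, Z = 97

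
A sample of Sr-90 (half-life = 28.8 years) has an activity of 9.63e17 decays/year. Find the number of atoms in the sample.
N = A/λ = 4.001e19 atoms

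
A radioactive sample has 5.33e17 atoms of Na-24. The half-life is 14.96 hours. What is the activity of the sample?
A = λN = 2.47e16 decays/hour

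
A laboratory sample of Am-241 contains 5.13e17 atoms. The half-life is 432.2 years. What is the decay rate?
A = λN = 8.227e14 decays/year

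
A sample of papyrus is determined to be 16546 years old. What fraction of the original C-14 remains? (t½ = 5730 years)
N/N₀ = (1/2)^(t/t½) = 0.1351 = 13.5%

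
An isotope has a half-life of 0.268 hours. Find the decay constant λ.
λ = ln(2)/t½ = 2.586 hour⁻¹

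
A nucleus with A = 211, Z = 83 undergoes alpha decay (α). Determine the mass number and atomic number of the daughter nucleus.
Daughter: A = 207, Z = 81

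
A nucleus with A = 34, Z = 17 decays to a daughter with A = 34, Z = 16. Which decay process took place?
ΔA = 0, ΔZ = -1 ⇒ beta-plus decay (β⁺) or electron capture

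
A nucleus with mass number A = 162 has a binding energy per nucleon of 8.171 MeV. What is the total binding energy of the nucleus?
B.E. = 8.171 × 162 = 1324 MeV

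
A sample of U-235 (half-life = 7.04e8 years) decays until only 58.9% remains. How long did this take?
t = t½ × log₂(N₀/N) = 5.376e8 years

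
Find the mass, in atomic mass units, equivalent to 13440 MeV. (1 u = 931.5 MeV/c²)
m = E/c² = 14.43 u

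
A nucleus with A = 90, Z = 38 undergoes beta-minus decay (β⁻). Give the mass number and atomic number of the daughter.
Daughter: A = 90, Z = 39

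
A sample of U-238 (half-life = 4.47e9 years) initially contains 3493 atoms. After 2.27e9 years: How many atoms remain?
N = N₀(1/2)^(t/t½) = 2457 atoms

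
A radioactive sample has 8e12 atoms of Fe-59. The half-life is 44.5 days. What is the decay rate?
A = λN = 1.246e11 decays/day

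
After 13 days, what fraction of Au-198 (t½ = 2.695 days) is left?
N/N₀ = (1/2)^(t/t½) = 0.03531 = 3.53%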